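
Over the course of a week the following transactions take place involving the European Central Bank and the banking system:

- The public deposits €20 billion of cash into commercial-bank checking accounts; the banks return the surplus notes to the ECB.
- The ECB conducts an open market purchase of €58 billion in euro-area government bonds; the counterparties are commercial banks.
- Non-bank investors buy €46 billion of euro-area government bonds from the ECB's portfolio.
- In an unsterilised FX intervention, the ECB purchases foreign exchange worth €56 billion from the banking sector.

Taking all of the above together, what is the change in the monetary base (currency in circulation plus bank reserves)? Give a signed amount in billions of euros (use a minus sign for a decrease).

+€68 billion

ECB balance sheet:
  Assets:      Securities +€12B, Foreign assets +€56B
  Liabilities: Bank reserves +€88B, Currency in circulation −€20B
Monetary base = currency + reserves: −€20B + (+€88B) = +€68 billion.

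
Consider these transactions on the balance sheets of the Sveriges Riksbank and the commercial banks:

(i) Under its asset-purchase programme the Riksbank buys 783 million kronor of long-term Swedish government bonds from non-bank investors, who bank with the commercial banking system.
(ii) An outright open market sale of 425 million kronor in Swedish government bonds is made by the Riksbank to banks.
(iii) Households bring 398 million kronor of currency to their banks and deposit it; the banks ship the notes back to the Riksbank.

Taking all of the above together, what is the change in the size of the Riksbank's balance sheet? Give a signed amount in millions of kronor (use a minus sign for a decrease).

Riksbank balance sheet:
  Assets:      Securities +358M
  Liabilities: Bank reserves +756M, Currency in circulation −398M
Change in total Riksbank assets = +358 million.

+358 million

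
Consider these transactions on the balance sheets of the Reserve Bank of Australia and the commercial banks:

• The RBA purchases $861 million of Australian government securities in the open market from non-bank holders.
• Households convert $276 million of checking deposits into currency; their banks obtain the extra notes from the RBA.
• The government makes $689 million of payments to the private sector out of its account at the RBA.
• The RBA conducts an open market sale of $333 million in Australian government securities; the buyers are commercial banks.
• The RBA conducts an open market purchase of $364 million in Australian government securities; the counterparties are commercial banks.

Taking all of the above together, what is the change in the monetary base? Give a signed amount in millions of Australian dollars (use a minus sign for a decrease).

Asset purchase (from non-banks) $861 million: RBA balance sheet expands → +$861M.
Currency withdrawal $276 million: just a shift between currency and reserves — both are base money → 0.
Government spending $689 million: a non-base liability converts back to reserves → +$689M.
OMO sale (to banks) $333 million: RBA balance sheet contracts → −$333M.
OMO purchase (from banks) $364 million: RBA balance sheet expands → +$364M.
Net: 861 + 0 + 689 − 333 + 364 = +$1581 million.

+$1581 million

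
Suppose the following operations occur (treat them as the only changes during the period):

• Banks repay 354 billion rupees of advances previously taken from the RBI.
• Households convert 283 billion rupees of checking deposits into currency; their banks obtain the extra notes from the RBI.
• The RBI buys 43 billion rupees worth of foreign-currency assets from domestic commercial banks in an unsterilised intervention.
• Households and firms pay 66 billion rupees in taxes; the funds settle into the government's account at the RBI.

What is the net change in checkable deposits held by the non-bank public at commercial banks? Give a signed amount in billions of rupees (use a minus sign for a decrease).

-349 billion

Discount-window repayment 354 billion rupees: the counterparty is a bank, so public deposits are unchanged → 0.
Currency withdrawal 283 billion rupees: non-bank counterparties' bank balances fall → −283B.
FX purchase 43 billion rupees: the counterparty is a bank, so public deposits are unchanged → 0.
Government account inflow 66 billion rupees: non-bank counterparties' bank balances fall → −66B.
Net: 0 − 283 + 0 − 66 = -349 billion.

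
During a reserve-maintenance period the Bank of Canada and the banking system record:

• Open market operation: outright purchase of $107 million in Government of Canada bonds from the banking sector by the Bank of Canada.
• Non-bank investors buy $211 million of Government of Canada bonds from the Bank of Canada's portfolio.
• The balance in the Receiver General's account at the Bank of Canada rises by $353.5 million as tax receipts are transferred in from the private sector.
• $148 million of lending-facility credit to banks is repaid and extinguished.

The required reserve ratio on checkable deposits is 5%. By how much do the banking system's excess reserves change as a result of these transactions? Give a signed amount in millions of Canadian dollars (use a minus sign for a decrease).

OMO purchase (from banks) $107 million: reserves +$107M, deposits 0.
Asset sale (to non-banks) $211 million: reserves −$211M, deposits −$211M.
Government account inflow $353.5 million: reserves −$353.5M, deposits −$353.5M.
Discount-window repayment $148 million: reserves −$148M, deposits 0.
Totals: Δreserves = −$605.5M, Δdeposits = −$564.5M.
Δrequired reserves = 5% × −$564.5M = −$28.225M.
Δexcess reserves = Δreserves − Δrequired = −$605.5M − (−$28.225M) = -$577.275 million.

-$577.275 million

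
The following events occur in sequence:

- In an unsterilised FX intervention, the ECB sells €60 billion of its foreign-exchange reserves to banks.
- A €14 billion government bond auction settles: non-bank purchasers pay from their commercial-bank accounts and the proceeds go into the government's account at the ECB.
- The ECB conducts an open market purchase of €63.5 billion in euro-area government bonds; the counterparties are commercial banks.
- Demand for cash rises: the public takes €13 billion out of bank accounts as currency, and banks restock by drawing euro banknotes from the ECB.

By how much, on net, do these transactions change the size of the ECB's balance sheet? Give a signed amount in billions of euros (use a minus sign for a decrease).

FX sale €60 billion: an ECB asset is shed → −€60B.
Government account inflow €14 billion: only the composition of liabilities changes → 0.
OMO purchase (from banks) €63.5 billion: an ECB asset is acquired → +€63.5B.
Currency withdrawal €13 billion: only the composition of liabilities changes → 0.
Net: −60 + 0 + 63.5 + 0 = +€3.5 billion.

+€3.5 billion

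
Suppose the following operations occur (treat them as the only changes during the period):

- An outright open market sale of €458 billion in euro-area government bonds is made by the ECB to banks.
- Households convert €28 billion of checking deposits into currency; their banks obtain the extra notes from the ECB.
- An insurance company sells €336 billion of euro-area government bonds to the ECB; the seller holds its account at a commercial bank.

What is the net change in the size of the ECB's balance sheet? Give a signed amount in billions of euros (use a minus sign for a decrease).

-€122 billion

OMO sale (to banks) €458 billion: an ECB asset is shed → −€458B.
Currency withdrawal €28 billion: only the composition of liabilities changes → 0.
Asset purchase (from non-banks) €336 billion: an ECB asset is acquired → +€336B.
Net: −458 + 0 + 336 = -€122 billion.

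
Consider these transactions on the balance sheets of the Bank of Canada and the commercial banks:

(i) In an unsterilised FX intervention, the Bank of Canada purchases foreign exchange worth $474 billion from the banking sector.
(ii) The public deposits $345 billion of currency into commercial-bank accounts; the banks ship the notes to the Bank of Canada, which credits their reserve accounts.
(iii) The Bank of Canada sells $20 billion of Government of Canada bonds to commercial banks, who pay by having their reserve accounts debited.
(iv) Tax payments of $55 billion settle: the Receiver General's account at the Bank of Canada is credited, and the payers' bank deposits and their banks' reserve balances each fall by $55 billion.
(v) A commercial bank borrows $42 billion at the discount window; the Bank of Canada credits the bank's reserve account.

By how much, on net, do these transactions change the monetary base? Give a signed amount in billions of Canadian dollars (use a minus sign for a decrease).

+$441 billion

Bank of Canada balance sheet:
  Assets:      Securities −$20B, Loans to banks +$42B, Foreign assets +$474B
  Liabilities: Bank reserves +$786B, Currency in circulation −$345B, Government deposits +$55B
Monetary base = currency + reserves: −$345B + (+$786B) = +$441 billion.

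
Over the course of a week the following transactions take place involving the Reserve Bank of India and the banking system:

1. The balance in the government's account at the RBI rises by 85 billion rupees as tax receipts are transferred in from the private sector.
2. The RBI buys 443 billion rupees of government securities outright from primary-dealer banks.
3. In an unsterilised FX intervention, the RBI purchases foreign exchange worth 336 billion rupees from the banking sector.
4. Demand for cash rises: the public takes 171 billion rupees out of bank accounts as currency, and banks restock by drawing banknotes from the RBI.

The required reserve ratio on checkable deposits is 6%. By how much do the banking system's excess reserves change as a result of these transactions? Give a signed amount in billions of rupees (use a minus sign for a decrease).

Government account inflow 85 billion rupees: reserves −85B, deposits −85B.
OMO purchase (from banks) 443 billion rupees: reserves +443B, deposits 0.
FX purchase 336 billion rupees: reserves +336B, deposits 0.
Currency withdrawal 171 billion rupees: reserves −171B, deposits −171B.
Totals: Δreserves = +523B, Δdeposits = −256B.
Δrequired reserves = 6% × −256B = −15.36B.
Δexcess reserves = Δreserves − Δrequired = +523B − (−15.36B) = +538.36 billion.

+538.36 billion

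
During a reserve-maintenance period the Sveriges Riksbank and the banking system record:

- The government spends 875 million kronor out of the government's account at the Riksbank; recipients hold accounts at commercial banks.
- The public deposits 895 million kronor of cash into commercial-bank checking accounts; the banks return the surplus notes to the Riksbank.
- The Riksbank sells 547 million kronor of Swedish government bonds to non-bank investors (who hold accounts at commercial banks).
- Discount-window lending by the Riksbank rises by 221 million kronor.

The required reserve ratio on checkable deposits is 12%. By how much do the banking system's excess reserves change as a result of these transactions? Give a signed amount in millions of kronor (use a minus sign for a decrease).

+1297.24 million

Government spending 875 million kronor: reserves +875M, deposits +875M.
Currency deposit 895 million kronor: reserves +895M, deposits +895M.
Asset sale (to non-banks) 547 million kronor: reserves −547M, deposits −547M.
Discount-window loan 221 million kronor: reserves +221M, deposits 0.
Totals: Δreserves = +1444M, Δdeposits = +1223M.
Δrequired reserves = 12% × +1223M = +146.76M.
Δexcess reserves = Δreserves − Δrequired = +1444M − (+146.76M) = +1297.24 million.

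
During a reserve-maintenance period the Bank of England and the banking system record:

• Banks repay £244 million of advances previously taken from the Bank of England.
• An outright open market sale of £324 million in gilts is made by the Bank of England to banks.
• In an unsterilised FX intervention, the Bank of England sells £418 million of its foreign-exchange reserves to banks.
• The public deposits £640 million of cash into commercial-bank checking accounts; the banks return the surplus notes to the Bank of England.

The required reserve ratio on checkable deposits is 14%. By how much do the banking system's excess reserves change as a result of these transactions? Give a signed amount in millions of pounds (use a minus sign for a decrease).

-£435.6 million

Discount-window repayment £244 million: reserves −£244M, deposits 0.
OMO sale (to banks) £324 million: reserves −£324M, deposits 0.
FX sale £418 million: reserves −£418M, deposits 0.
Currency deposit £640 million: reserves +£640M, deposits +£640M.
Totals: Δreserves = −£346M, Δdeposits = +£640M.
Δrequired reserves = 14% × +£640M = +£89.6M.
Δexcess reserves = Δreserves − Δrequired = −£346M − (+£89.6M) = -£435.6 million.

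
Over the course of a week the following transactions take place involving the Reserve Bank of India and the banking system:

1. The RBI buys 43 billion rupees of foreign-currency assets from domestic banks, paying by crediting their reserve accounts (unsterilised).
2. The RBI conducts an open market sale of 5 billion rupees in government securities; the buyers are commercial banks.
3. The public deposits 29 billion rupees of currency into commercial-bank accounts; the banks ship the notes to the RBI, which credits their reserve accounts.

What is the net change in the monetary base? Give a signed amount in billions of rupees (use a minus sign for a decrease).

+38 billion

FX purchase 43 billion rupees: RBI balance sheet expands → +43B.
OMO sale (to banks) 5 billion rupees: RBI balance sheet contracts → −5B.
Currency deposit 29 billion rupees: just a shift between currency and reserves — both are base money → 0.
Net: 43 − 5 + 0 = +38 billion.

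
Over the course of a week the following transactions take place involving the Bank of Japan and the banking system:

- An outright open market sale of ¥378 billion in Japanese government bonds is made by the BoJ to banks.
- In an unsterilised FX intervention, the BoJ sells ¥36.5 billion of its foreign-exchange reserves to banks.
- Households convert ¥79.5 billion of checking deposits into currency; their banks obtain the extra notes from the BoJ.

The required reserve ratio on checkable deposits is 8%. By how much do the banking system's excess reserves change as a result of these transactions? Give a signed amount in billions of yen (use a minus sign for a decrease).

-¥487.64 billion

OMO sale (to banks) ¥378 billion: reserves −¥378B, deposits 0.
FX sale ¥36.5 billion: reserves −¥36.5B, deposits 0.
Currency withdrawal ¥79.5 billion: reserves −¥79.5B, deposits −¥79.5B.
Totals: Δreserves = −¥494B, Δdeposits = −¥79.5B.
Δrequired reserves = 8% × −¥79.5B = −¥6.36B.
Δexcess reserves = Δreserves − Δrequired = −¥494B − (−¥6.36B) = -¥487.64 billion.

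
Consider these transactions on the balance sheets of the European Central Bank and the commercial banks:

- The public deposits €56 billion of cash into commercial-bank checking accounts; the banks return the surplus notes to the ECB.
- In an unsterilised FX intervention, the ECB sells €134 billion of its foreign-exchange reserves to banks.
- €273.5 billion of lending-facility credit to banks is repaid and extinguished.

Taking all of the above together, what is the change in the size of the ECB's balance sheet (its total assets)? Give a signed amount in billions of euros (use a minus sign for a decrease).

-€407.5 billion

Currency deposit €56 billion: only the composition of liabilities changes → 0.
FX sale €134 billion: an ECB asset is shed → −€134B.
Discount-window repayment €273.5 billion: an ECB asset is shed → −€273.5B.
Net: 0 − 134 − 273.5 = -€407.5 billion.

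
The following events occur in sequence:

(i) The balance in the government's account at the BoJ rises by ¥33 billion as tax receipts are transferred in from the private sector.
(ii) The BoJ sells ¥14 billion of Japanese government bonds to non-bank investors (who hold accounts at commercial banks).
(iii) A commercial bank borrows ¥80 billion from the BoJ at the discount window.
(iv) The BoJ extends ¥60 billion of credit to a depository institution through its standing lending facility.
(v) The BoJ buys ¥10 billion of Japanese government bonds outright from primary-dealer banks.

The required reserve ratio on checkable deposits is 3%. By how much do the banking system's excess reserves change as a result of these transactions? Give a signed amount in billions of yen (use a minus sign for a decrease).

+¥104.41 billion

Government account inflow ¥33 billion: reserves −¥33B, deposits −¥33B.
Asset sale (to non-banks) ¥14 billion: reserves −¥14B, deposits −¥14B.
Discount-window loan ¥80 billion: reserves +¥80B, deposits 0.
Discount-window loan ¥60 billion: reserves +¥60B, deposits 0.
OMO purchase (from banks) ¥10 billion: reserves +¥10B, deposits 0.
Totals: Δreserves = +¥103B, Δdeposits = −¥47B.
Δrequired reserves = 3% × −¥47B = −¥1.41B.
Δexcess reserves = Δreserves − Δrequired = +¥103B − (−¥1.41B) = +¥104.41 billion.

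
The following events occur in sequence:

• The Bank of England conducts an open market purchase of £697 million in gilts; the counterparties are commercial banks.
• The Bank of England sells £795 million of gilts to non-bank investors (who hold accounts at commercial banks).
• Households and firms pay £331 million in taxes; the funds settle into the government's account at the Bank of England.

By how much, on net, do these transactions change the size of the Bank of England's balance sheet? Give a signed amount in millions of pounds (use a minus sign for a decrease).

-£98 million

OMO purchase (from banks) £697 million: a Bank of England asset is acquired → +£697M.
Asset sale (to non-banks) £795 million: a Bank of England asset is shed → −£795M.
Government account inflow £331 million: only the composition of liabilities changes → 0.
Net: 697 − 795 + 0 = -£98 million.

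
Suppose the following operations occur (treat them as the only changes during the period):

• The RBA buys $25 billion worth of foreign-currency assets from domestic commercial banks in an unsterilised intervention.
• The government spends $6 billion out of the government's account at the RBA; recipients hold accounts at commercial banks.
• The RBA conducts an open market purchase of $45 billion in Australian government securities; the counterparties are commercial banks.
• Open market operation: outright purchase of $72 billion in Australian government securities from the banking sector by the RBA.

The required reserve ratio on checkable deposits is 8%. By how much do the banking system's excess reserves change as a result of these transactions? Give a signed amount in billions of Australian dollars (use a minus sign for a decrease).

+$147.52 billion

FX purchase $25 billion: reserves +$25B, deposits 0.
Government spending $6 billion: reserves +$6B, deposits +$6B.
OMO purchase (from banks) $45 billion: reserves +$45B, deposits 0.
OMO purchase (from banks) $72 billion: reserves +$72B, deposits 0.
Totals: Δreserves = +$148B, Δdeposits = +$6B.
Δrequired reserves = 8% × +$6B = +$0.48B.
Δexcess reserves = Δreserves − Δrequired = +$148B − (+$0.48B) = +$147.52 billion.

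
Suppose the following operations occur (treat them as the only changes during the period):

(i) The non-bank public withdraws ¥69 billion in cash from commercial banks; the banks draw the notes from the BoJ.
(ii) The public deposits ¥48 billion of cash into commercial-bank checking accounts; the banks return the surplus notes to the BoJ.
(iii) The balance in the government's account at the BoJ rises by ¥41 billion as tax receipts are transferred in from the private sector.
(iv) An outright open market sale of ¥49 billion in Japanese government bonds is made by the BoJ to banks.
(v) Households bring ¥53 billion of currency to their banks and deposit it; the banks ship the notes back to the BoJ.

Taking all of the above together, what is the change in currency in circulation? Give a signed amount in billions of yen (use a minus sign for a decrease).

Currency withdrawal ¥69 billion: notes leave the central bank → +¥69B.
Currency deposit ¥48 billion: notes return to the central bank → −¥48B.
Government account inflow ¥41 billion: no currency enters or leaves circulation → 0.
OMO sale (to banks) ¥49 billion: no currency enters or leaves circulation → 0.
Currency deposit ¥53 billion: notes return to the central bank → −¥53B.
Net: 69 − 48 + 0 + 0 − 53 = -¥32 billion.

-¥32 billion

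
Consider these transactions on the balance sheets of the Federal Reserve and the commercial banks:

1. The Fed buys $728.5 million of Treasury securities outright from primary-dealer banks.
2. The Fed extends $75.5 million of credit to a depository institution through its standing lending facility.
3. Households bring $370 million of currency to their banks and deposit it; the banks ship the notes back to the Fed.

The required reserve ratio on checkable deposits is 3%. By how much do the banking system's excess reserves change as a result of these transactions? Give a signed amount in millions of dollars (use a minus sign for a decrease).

OMO purchase (from banks) $728.5 million: reserves +$728.5M, deposits 0.
Discount-window loan $75.5 million: reserves +$75.5M, deposits 0.
Currency deposit $370 million: reserves +$370M, deposits +$370M.
Totals: Δreserves = +$1174M, Δdeposits = +$370M.
Δrequired reserves = 3% × +$370M = +$11.1M.
Δexcess reserves = Δreserves − Δrequired = +$1174M − (+$11.1M) = +$1162.9 million.

+$1162.9 million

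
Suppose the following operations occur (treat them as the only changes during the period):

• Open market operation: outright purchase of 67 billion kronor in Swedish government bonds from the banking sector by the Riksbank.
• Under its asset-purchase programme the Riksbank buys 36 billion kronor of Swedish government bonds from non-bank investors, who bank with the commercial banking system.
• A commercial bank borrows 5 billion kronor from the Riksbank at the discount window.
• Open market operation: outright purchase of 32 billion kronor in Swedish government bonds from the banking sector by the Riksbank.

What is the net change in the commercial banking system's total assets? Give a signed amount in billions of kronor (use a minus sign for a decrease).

+41 billion

OMO purchase (from banks) 67 billion kronor: just an asset swap on bank balance sheets → 0.
Asset purchase (from non-banks) 36 billion kronor: bank balance sheets expand → +36B.
Discount-window loan 5 billion kronor: bank balance sheets expand → +5B.
OMO purchase (from banks) 32 billion kronor: just an asset swap on bank balance sheets → 0.
Net: 0 + 36 + 5 + 0 = +41 billion.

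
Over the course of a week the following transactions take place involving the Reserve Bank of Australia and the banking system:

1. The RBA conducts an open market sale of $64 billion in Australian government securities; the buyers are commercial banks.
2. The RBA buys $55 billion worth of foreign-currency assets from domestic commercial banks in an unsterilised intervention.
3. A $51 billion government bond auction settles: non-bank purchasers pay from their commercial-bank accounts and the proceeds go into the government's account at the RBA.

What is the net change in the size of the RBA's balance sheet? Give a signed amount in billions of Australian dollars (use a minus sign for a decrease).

-$9 billion

RBA balance sheet:
  Assets:      Securities −$64B, Foreign assets +$55B
  Liabilities: Bank reserves −$60B, Government deposits +$51B
Change in total RBA assets = -$9 billion.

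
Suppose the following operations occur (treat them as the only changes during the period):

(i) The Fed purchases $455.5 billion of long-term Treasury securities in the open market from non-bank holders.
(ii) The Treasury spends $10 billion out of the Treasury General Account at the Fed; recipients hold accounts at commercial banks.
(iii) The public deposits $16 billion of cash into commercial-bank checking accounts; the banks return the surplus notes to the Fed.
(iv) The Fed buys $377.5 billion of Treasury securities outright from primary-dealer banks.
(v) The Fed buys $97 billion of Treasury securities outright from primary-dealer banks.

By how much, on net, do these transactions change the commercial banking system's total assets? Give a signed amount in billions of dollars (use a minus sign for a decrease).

+$481.5 billion

Fed balance sheet:
  Assets:      Securities +$930B
  Liabilities: Bank reserves +$956B, Currency in circulation −$16B, Government deposits −$10B
Commercial banking system:
  Assets:      Reserves at CB +$956B, Securities −$474.5B
  Liabilities: Checkable deposits +$481.5B
Change in total bank assets = +$481.5 billion.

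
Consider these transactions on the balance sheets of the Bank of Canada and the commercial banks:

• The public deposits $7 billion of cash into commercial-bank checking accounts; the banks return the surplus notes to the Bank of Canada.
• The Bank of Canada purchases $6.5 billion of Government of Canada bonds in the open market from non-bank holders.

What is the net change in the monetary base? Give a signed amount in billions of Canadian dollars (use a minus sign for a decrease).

+$6.5 billion

Bank of Canada balance sheet:
  Assets:      Securities +$6.5B
  Liabilities: Bank reserves +$13.5B, Currency in circulation −$7B
Commercial banking system:
  Assets:      Reserves at CB +$13.5B
  Liabilities: Checkable deposits +$13.5B
Monetary base = currency + reserves: −$7B + (+$13.5B) = +$6.5 billion.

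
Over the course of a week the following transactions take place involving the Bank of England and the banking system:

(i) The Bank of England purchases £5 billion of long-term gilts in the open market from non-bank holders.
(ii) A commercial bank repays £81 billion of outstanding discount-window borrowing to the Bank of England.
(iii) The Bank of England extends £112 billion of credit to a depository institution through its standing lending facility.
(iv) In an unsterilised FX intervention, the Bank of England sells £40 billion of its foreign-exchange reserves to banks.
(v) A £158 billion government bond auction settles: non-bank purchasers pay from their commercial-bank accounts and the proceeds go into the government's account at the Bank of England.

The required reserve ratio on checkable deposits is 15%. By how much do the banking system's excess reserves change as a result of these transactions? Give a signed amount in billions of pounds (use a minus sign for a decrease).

-£139.05 billion

Asset purchase (from non-banks) £5 billion: reserves +£5B, deposits +£5B.
Discount-window repayment £81 billion: reserves −£81B, deposits 0.
Discount-window loan £112 billion: reserves +£112B, deposits 0.
FX sale £40 billion: reserves −£40B, deposits 0.
Government account inflow £158 billion: reserves −£158B, deposits −£158B.
Totals: Δreserves = −£162B, Δdeposits = −£153B.
Δrequired reserves = 15% × −£153B = −£22.95B.
Δexcess reserves = Δreserves − Δrequired = −£162B − (−£22.95B) = -£139.05 billion.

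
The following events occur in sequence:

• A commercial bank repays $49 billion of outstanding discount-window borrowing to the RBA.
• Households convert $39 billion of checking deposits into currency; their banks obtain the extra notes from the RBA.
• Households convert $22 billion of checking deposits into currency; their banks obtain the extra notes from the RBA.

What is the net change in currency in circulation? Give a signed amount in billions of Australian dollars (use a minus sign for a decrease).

+$61 billion

RBA balance sheet:
  Assets:      Loans to banks −$49B
  Liabilities: Bank reserves −$110B, Currency in circulation +$61B
So the change in currency in circulation is +$61 billion.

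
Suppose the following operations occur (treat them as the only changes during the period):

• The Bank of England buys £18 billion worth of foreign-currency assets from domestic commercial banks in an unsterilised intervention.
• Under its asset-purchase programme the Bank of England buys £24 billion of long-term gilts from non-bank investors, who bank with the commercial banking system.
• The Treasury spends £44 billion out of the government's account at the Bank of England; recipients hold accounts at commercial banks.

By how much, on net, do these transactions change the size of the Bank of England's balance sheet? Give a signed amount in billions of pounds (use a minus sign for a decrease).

+£42 billion

FX purchase £18 billion: a Bank of England asset is acquired → +£18B.
Asset purchase (from non-banks) £24 billion: a Bank of England asset is acquired → +£24B.
Government spending £44 billion: only the composition of liabilities changes → 0.
Net: 18 + 24 + 0 = +£42 billion.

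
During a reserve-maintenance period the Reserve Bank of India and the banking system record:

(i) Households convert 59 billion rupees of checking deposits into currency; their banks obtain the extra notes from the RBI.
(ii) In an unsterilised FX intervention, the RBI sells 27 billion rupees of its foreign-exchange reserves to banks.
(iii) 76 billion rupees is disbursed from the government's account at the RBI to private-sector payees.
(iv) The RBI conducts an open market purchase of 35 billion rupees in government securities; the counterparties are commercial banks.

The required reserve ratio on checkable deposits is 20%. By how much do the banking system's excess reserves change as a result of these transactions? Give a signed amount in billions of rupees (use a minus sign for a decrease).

Currency withdrawal 59 billion rupees: reserves −59B, deposits −59B.
FX sale 27 billion rupees: reserves −27B, deposits 0.
Government spending 76 billion rupees: reserves +76B, deposits +76B.
OMO purchase (from banks) 35 billion rupees: reserves +35B, deposits 0.
Totals: Δreserves = +25B, Δdeposits = +17B.
Δrequired reserves = 20% × +17B = +3.4B.
Δexcess reserves = Δreserves − Δrequired = +25B − (+3.4B) = +21.6 billion.

+21.6 billion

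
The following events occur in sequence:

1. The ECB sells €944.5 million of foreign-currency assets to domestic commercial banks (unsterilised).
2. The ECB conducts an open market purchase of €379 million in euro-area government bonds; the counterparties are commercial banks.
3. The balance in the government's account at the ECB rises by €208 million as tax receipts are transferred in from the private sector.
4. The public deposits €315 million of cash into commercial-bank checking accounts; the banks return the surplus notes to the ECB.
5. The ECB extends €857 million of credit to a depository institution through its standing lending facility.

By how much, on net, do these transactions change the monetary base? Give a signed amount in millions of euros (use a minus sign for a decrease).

FX sale €944.5 million: ECB balance sheet contracts → −€944.5M.
OMO purchase (from banks) €379 million: ECB balance sheet expands → +€379M.
Government account inflow €208 million: reserves shift to a non-base liability → −€208M.
Currency deposit €315 million: just a shift between currency and reserves — both are base money → 0.
Discount-window loan €857 million: ECB balance sheet expands → +€857M.
Net: −944.5 + 379 − 208 + 0 + 857 = +€83.5 million.

+€83.5 million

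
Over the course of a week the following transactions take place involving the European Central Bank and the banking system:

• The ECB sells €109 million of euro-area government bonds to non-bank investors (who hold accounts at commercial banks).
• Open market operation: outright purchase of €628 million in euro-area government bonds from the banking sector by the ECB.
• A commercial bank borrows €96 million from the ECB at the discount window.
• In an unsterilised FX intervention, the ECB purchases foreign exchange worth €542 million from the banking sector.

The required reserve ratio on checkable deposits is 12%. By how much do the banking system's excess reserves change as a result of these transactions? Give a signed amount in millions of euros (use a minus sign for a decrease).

+€1170.08 million

Asset sale (to non-banks) €109 million: reserves −€109M, deposits −€109M.
OMO purchase (from banks) €628 million: reserves +€628M, deposits 0.
Discount-window loan €96 million: reserves +€96M, deposits 0.
FX purchase €542 million: reserves +€542M, deposits 0.
Totals: Δreserves = +€1157M, Δdeposits = −€109M.
Δrequired reserves = 12% × −€109M = −€13.08M.
Δexcess reserves = Δreserves − Δrequired = +€1157M − (−€13.08M) = +€1170.08 million.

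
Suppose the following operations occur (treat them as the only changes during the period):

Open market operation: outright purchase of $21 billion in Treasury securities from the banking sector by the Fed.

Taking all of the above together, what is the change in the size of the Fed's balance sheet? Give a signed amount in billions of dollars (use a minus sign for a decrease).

Fed balance sheet:
  Assets:      Securities +$21B
  Liabilities: Bank reserves +$21B
Commercial banking system:
  Assets:      Reserves at CB +$21B, Securities −$21B
  Liabilities: no change
Change in total Fed assets = +$21 billion.

+$21 billion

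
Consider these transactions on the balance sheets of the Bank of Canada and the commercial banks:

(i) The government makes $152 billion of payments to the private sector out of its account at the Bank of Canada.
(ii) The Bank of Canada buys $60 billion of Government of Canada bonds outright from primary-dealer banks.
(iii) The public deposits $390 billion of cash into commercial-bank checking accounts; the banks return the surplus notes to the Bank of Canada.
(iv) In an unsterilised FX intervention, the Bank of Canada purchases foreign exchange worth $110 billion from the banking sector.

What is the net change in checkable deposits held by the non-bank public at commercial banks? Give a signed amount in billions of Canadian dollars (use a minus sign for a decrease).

Government spending $152 billion: non-bank counterparties' bank balances rise → +$152B.
OMO purchase (from banks) $60 billion: the counterparty is a bank, so public deposits are unchanged → 0.
Currency deposit $390 billion: non-bank counterparties' bank balances rise → +$390B.
FX purchase $110 billion: the counterparty is a bank, so public deposits are unchanged → 0.
Net: 152 + 0 + 390 + 0 = +$542 billion.

+$542 billion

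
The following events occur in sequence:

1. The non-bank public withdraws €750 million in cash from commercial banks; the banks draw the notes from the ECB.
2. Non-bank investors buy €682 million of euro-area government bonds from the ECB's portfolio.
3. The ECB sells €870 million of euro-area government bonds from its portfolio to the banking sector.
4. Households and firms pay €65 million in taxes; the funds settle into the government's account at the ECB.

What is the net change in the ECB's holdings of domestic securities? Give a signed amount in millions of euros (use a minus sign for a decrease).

Currency withdrawal €750 million: the ECB's securities portfolio is untouched → 0.
Asset sale (to non-banks) €682 million: securities removed from the ECB's portfolio → −€682M.
OMO sale (to banks) €870 million: securities removed from the ECB's portfolio → −€870M.
Government account inflow €65 million: the ECB's securities portfolio is untouched → 0.
Net: 0 − 682 − 870 + 0 = -€1552 million.

-€1552 million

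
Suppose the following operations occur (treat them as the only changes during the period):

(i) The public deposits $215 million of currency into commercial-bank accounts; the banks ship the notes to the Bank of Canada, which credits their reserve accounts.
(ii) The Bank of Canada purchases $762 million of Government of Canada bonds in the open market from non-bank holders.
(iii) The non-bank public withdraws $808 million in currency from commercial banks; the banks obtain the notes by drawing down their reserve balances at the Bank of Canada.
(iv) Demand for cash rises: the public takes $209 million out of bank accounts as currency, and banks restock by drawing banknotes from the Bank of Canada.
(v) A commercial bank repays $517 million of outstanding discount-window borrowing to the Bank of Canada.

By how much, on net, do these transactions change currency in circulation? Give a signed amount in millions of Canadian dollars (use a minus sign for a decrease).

+$802 million

Currency deposit $215 million: notes return to the central bank → −$215M.
Asset purchase (from non-banks) $762 million: no currency enters or leaves circulation → 0.
Currency withdrawal $808 million: notes leave the central bank → +$808M.
Currency withdrawal $209 million: notes leave the central bank → +$209M.
Discount-window repayment $517 million: no currency enters or leaves circulation → 0.
Net: −215 + 0 + 808 + 209 + 0 = +$802 million.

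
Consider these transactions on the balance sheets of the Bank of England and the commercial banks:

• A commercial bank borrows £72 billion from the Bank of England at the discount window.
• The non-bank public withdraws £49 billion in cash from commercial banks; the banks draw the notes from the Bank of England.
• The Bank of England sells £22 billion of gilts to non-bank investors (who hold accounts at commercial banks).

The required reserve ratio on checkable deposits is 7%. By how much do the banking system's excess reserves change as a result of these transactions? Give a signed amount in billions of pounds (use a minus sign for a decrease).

Discount-window loan £72 billion: reserves +£72B, deposits 0.
Currency withdrawal £49 billion: reserves −£49B, deposits −£49B.
Asset sale (to non-banks) £22 billion: reserves −£22B, deposits −£22B.
Totals: Δreserves = +£1B, Δdeposits = −£71B.
Δrequired reserves = 7% × −£71B = −£4.97B.
Δexcess reserves = Δreserves − Δrequired = +£1B − (−£4.97B) = +£5.97 billion.

+£5.97 billion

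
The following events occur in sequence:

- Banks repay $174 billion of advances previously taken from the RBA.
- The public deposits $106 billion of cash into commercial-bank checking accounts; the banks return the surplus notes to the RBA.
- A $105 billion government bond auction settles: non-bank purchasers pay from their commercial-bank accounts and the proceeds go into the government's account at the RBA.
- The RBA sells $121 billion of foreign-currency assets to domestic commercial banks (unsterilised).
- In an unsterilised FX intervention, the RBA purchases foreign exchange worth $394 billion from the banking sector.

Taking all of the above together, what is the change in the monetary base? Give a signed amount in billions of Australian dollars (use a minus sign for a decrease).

-$6 billion

RBA balance sheet:
  Assets:      Loans to banks −$174B, Foreign assets +$273B
  Liabilities: Bank reserves +$100B, Currency in circulation −$106B, Government deposits +$105B
Monetary base = currency + reserves: −$106B + (+$100B) = -$6 billion.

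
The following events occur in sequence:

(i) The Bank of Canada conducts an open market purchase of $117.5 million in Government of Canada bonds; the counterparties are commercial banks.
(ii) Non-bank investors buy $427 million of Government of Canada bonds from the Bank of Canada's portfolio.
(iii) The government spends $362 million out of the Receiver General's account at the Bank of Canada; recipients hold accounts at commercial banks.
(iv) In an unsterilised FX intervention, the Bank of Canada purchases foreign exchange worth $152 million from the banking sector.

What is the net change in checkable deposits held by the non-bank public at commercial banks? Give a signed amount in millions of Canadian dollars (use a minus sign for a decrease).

-$65 million

OMO purchase (from banks) $117.5 million: the counterparty is a bank, so public deposits are unchanged → 0.
Asset sale (to non-banks) $427 million: non-bank counterparties' bank balances fall → −$427M.
Government spending $362 million: non-bank counterparties' bank balances rise → +$362M.
FX purchase $152 million: the counterparty is a bank, so public deposits are unchanged → 0.
Net: 0 − 427 + 362 + 0 = -$65 million.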